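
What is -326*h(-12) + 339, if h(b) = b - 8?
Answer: 6859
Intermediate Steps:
h(b) = -8 + b
-326*h(-12) + 339 = -326*(-8 - 12) + 339 = -326*(-20) + 339 = 6520 + 339 = 6859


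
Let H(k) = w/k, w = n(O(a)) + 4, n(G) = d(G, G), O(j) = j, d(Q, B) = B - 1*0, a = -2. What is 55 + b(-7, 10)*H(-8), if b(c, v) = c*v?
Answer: 145/2 ≈ 72.500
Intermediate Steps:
d(Q, B) = B (d(Q, B) = B + 0 = B)
n(G) = G
w = 2 (w = -2 + 4 = 2)
H(k) = 2/k
55 + b(-7, 10)*H(-8) = 55 + (-7*10)*(2/(-8)) = 55 - 140*(-1)/8 = 55 - 70*(-¼) = 55 + 35/2 = 145/2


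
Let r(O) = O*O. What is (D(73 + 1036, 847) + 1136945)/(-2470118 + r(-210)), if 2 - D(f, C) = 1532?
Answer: -1135415/2426018 ≈ -0.46802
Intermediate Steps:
D(f, C) = -1530 (D(f, C) = 2 - 1*1532 = 2 - 1532 = -1530)
r(O) = O²
(D(73 + 1036, 847) + 1136945)/(-2470118 + r(-210)) = (-1530 + 1136945)/(-2470118 + (-210)²) = 1135415/(-2470118 + 44100) = 1135415/(-2426018) = 1135415*(-1/2426018) = -1135415/2426018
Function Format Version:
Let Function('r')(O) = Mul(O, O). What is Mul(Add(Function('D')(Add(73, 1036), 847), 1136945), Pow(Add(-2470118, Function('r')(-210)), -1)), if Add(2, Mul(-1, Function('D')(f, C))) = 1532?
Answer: Rational(-1135415, 2426018) ≈ -0.46802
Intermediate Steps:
Function('D')(f, C) = -1530 (Function('D')(f, C) = Add(2, Mul(-1, 1532)) = Add(2, -1532) = -1530)
Function('r')(O) = Pow(O, 2)
Mul(Add(Function('D')(Add(73, 1036), 847), 1136945), Pow(Add(-2470118, Function('r')(-210)), -1)) = Mul(Add(-1530, 1136945), Pow(Add(-2470118, Pow(-210, 2)), -1)) = Mul(1135415, Pow(Add(-2470118, 44100), -1)) = Mul(1135415, Pow(-2426018, -1)) = Mul(1135415, Rational(-1, 2426018)) = Rational(-1135415, 2426018)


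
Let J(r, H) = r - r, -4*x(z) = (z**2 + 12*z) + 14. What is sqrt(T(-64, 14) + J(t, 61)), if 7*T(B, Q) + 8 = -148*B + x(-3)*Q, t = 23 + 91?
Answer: sqrt(5434)/2 ≈ 36.858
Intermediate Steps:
x(z) = -7/2 - 3*z - z**2/4 (x(z) = -((z**2 + 12*z) + 14)/4 = -(14 + z**2 + 12*z)/4 = -7/2 - 3*z - z**2/4)
t = 114
J(r, H) = 0
T(B, Q) = -8/7 - 148*B/7 + 13*Q/28 (T(B, Q) = -8/7 + (-148*B + (-7/2 - 3*(-3) - 1/4*(-3)**2)*Q)/7 = -8/7 + (-148*B + (-7/2 + 9 - 1/4*9)*Q)/7 = -8/7 + (-148*B + (-7/2 + 9 - 9/4)*Q)/7 = -8/7 + (-148*B + 13*Q/4)/7 = -8/7 + (-148*B/7 + 13*Q/28) = -8/7 - 148*B/7 + 13*Q/28)
sqrt(T(-64, 14) + J(t, 61)) = sqrt((-8/7 - 148/7*(-64) + (13/28)*14) + 0) = sqrt((-8/7 + 9472/7 + 13/2) + 0) = sqrt(2717/2 + 0) = sqrt(2717/2) = sqrt(5434)/2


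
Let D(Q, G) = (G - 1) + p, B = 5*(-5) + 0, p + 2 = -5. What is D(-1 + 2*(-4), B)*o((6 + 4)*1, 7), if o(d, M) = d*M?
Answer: -2310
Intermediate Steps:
p = -7 (p = -2 - 5 = -7)
o(d, M) = M*d
B = -25 (B = -25 + 0 = -25)
D(Q, G) = -8 + G (D(Q, G) = (G - 1) - 7 = (-1 + G) - 7 = -8 + G)
D(-1 + 2*(-4), B)*o((6 + 4)*1, 7) = (-8 - 25)*(7*((6 + 4)*1)) = -231*10*1 = -231*10 = -33*70 = -2310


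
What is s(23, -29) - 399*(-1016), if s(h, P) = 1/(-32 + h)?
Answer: 3648455/9 ≈ 4.0538e+5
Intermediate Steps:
s(23, -29) - 399*(-1016) = 1/(-32 + 23) - 399*(-1016) = 1/(-9) + 405384 = -⅑ + 405384 = 3648455/9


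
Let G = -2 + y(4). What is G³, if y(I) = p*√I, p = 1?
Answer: 0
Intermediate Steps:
y(I) = √I (y(I) = 1*√I = √I)
G = 0 (G = -2 + √4 = -2 + 2 = 0)
G³ = 0³ = 0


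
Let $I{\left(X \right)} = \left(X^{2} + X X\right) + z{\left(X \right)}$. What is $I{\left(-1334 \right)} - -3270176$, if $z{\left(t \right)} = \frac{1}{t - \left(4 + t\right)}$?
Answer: $\frac{27317151}{4} \approx 6.8293 \cdot 10^{6}$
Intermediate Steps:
$z{\left(t \right)} = - \frac{1}{4}$ ($z{\left(t \right)} = \frac{1}{-4} = - \frac{1}{4}$)
$I{\left(X \right)} = - \frac{1}{4} + 2 X^{2}$ ($I{\left(X \right)} = \left(X^{2} + X X\right) - \frac{1}{4} = \left(X^{2} + X^{2}\right) - \frac{1}{4} = 2 X^{2} - \frac{1}{4} = - \frac{1}{4} + 2 X^{2}$)
$I{\left(-1334 \right)} - -3270176 = \left(- \frac{1}{4} + 2 \left(-1334\right)^{2}\right) - -3270176 = \left(- \frac{1}{4} + 2 \cdot 1779556\right) + 3270176 = \left(- \frac{1}{4} + 3559112\right) + 3270176 = \frac{14236447}{4} + 3270176 = \frac{27317151}{4}$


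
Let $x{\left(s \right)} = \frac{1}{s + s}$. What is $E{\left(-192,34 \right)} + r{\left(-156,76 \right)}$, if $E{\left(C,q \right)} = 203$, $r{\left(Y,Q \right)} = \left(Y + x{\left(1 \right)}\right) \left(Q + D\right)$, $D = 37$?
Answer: $- \frac{34737}{2} \approx -17369.0$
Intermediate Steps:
$x{\left(s \right)} = \frac{1}{2 s}$
$r{\left(Y,Q \right)} = \left(\frac{1}{2} + Y\right) \left(37 + Q\right)$ ($r{\left(Y,Q \right)} = \left(Y + \frac{1}{2 \cdot 1}\right) \left(Q + 37\right) = \left(Y + \frac{1}{2} \cdot 1\right) \left(37 + Q\right) = \left(Y + \frac{1}{2}\right) \left(37 + Q\right) = \left(\frac{1}{2} + Y\right) \left(37 + Q\right)$)
$E{\left(-192,34 \right)} + r{\left(-156,76 \right)} = 203 + \left(\frac{37}{2} + \frac{1}{2} \cdot 76 + 37 \left(-156\right) + 76 \left(-156\right)\right) = 203 + \left(\frac{37}{2} + 38 - 5772 - 11856\right) = 203 - \frac{35143}{2} = - \frac{34737}{2}$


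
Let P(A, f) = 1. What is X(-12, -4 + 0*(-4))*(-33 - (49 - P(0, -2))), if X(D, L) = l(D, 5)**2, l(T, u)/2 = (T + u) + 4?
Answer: -2916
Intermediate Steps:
l(T, u) = 8 + 2*T + 2*u (l(T, u) = 2*((T + u) + 4) = 2*(4 + T + u) = 8 + 2*T + 2*u)
X(D, L) = (18 + 2*D)**2 (X(D, L) = (8 + 2*D + 2*5)**2 = (8 + 2*D + 10)**2 = (18 + 2*D)**2)
X(-12, -4 + 0*(-4))*(-33 - (49 - P(0, -2))) = (4*(9 - 12)**2)*(-33 - (49 - 1*1)) = (4*(-3)**2)*(-33 - (49 - 1)) = (4*9)*(-33 - 1*48) = 36*(-33 - 48) = 36*(-81) = -2916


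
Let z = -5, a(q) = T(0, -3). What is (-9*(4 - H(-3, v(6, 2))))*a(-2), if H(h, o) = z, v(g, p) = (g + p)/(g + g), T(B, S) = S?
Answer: 243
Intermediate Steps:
a(q) = -3
v(g, p) = (g + p)/(2*g) (v(g, p) = (g + p)/((2*g)) = (g + p)*(1/(2*g)) = (g + p)/(2*g))
H(h, o) = -5
(-9*(4 - H(-3, v(6, 2))))*a(-2) = -9*(4 - 1*(-5))*(-3) = -9*(4 + 5)*(-3) = -9*9*(-3) = -81*(-3) = 243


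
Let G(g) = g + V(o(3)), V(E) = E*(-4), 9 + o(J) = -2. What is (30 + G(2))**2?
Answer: 5776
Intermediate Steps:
o(J) = -11 (o(J) = -9 - 2 = -11)
V(E) = -4*E
G(g) = 44 + g (G(g) = g - 4*(-11) = g + 44 = 44 + g)
(30 + G(2))**2 = (30 + (44 + 2))**2 = (30 + 46)**2 = 76**2 = 5776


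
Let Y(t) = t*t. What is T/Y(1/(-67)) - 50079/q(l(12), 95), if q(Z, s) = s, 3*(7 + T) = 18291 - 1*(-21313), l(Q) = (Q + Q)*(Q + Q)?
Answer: 16880218028/285 ≈ 5.9229e+7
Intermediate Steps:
Y(t) = t²
l(Q) = 4*Q² (l(Q) = (2*Q)*(2*Q) = 4*Q²)
T = 39583/3 (T = -7 + (18291 - 1*(-21313))/3 = -7 + (18291 + 21313)/3 = -7 + (⅓)*39604 = -7 + 39604/3 = 39583/3 ≈ 13194.)
T/Y(1/(-67)) - 50079/q(l(12), 95) = 39583/(3*((1/(-67))²)) - 50079/95 = 39583/(3*((-1/67)²)) - 50079*1/95 = 39583/(3*(1/4489)) - 50079/95 = (39583/3)*4489 - 50079/95 = 177688087/3 - 50079/95 = 16880218028/285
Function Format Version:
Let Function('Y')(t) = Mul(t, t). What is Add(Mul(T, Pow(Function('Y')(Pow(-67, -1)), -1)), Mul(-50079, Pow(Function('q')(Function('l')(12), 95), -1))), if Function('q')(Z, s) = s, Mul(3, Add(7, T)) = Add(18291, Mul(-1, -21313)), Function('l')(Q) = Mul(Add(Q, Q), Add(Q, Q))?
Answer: Rational(16880218028, 285) ≈ 5.9229e+7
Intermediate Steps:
Function('Y')(t) = Pow(t, 2)
Function('l')(Q) = Mul(4, Pow(Q, 2)) (Function('l')(Q) = Mul(Mul(2, Q), Mul(2, Q)) = Mul(4, Pow(Q, 2)))
T = Rational(39583, 3) (T = Add(-7, Mul(Rational(1, 3), Add(18291, Mul(-1, -21313)))) = Add(-7, Mul(Rational(1, 3), Add(18291, 21313))) = Add(-7, Mul(Rational(1, 3), 39604)) = Add(-7, Rational(39604, 3)) = Rational(39583, 3) ≈ 13194.)
Add(Mul(T, Pow(Function('Y')(Pow(-67, -1)), -1)), Mul(-50079, Pow(Function('q')(Function('l')(12), 95), -1))) = Add(Mul(Rational(39583, 3), Pow(Pow(Pow(-67, -1), 2), -1)), Mul(-50079, Pow(95, -1))) = Add(Mul(Rational(39583, 3), Pow(Pow(Rational(-1, 67), 2), -1)), Mul(-50079, Rational(1, 95))) = Add(Mul(Rational(39583, 3), Pow(Rational(1, 4489), -1)), Rational(-50079, 95)) = Add(Mul(Rational(39583, 3), 4489), Rational(-50079, 95)) = Add(Rational(177688087, 3), Rational(-50079, 95)) = Rational(16880218028, 285)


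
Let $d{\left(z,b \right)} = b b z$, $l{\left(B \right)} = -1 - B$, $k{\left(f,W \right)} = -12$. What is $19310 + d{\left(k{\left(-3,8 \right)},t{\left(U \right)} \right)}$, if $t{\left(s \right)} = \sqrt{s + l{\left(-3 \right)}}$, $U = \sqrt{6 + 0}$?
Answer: $19286 - 12 \sqrt{6} \approx 19257.0$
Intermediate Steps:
$U = \sqrt{6} \approx 2.4495$
$t{\left(s \right)} = \sqrt{2 + s}$ ($t{\left(s \right)} = \sqrt{s - -2} = \sqrt{s + \left(-1 + 3\right)} = \sqrt{s + 2} = \sqrt{2 + s}$)
$d{\left(z,b \right)} = z b^{2}$ ($d{\left(z,b \right)} = b^{2} z = z b^{2}$)
$19310 + d{\left(k{\left(-3,8 \right)},t{\left(U \right)} \right)} = 19310 - 12 \left(\sqrt{2 + \sqrt{6}}\right)^{2} = 19310 - 12 \left(2 + \sqrt{6}\right) = 19310 - \left(24 + 12 \sqrt{6}\right) = 19286 - 12 \sqrt{6}$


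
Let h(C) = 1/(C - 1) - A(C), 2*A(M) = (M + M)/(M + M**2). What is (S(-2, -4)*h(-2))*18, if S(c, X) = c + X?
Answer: -72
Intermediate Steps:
A(M) = M/(M + M**2) (A(M) = ((M + M)/(M + M**2))/2 = ((2*M)/(M + M**2))/2 = (2*M/(M + M**2))/2 = M/(M + M**2))
S(c, X) = X + c
h(C) = 1/(-1 + C) - 1/(1 + C) (h(C) = 1/(C - 1) - 1/(1 + C) = 1/(-1 + C) - 1/(1 + C))
(S(-2, -4)*h(-2))*18 = ((-4 - 2)*(2/(-1 + (-2)**2)))*18 = -12/(-1 + 4)*18 = -12/3*18 = -6*2/3*18 = -4*18 = -72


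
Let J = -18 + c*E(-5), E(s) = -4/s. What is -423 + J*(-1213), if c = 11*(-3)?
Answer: 267171/5 ≈ 53434.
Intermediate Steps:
c = -33
J = -222/5 (J = -18 - (-132)/(-5) = -18 - (-132)*(-1)/5 = -18 - 33*⅘ = -18 - 132/5 = -222/5 ≈ -44.400)
-423 + J*(-1213) = -423 - 222/5*(-1213) = -423 + 269286/5 = 267171/5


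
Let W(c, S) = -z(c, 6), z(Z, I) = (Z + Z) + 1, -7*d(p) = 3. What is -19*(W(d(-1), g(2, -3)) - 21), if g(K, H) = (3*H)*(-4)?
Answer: 2812/7 ≈ 401.71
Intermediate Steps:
d(p) = -3/7 (d(p) = -1/7*3 = -3/7)
g(K, H) = -12*H
z(Z, I) = 1 + 2*Z (z(Z, I) = 2*Z + 1 = 1 + 2*Z)
W(c, S) = -1 - 2*c (W(c, S) = -(1 + 2*c) = -1 - 2*c)
-19*(W(d(-1), g(2, -3)) - 21) = -19*((-1 - 2*(-3/7)) - 21) = -19*((-1 + 6/7) - 21) = -19*(-1/7 - 21) = -19*(-148/7) = 2812/7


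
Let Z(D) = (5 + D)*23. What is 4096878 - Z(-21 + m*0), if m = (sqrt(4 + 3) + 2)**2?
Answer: 4097246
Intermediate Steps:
m = (2 + sqrt(7))**2 (m = (sqrt(7) + 2)**2 = (2 + sqrt(7))**2 ≈ 21.583)
Z(D) = 115 + 23*D
4096878 - Z(-21 + m*0) = 4096878 - (115 + 23*(-21 + (2 + sqrt(7))**2*0)) = 4096878 - (115 + 23*(-21 + 0)) = 4096878 - (115 + 23*(-21)) = 4096878 - (115 - 483) = 4096878 - 1*(-368) = 4096878 + 368 = 4097246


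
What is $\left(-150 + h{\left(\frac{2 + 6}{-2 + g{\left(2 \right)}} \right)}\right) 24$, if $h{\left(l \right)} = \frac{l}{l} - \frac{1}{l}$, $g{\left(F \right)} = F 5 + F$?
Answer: $-3606$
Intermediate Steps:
$g{\left(F \right)} = 6 F$ ($g{\left(F \right)} = 5 F + F = 6 F$)
$h{\left(l \right)} = 1 - \frac{1}{l}$
$\left(-150 + h{\left(\frac{2 + 6}{-2 + g{\left(2 \right)}} \right)}\right) 24 = \left(-150 + \frac{-1 + \frac{2 + 6}{-2 + 6 \cdot 2}}{\left(2 + 6\right) \frac{1}{-2 + 6 \cdot 2}}\right) 24 = \left(-150 + \frac{-1 + \frac{8}{-2 + 12}}{8 \frac{1}{-2 + 12}}\right) 24 = \left(-150 + \frac{-1 + \frac{8}{10}}{8 \cdot \frac{1}{10}}\right) 24 = \left(-150 + \frac{-1 + 8 \cdot \frac{1}{10}}{8 \cdot \frac{1}{10}}\right) 24 = \left(-150 + \frac{-1 + \frac{4}{5}}{\frac{4}{5}}\right) 24 = \left(-150 + \frac{5}{4} \left(- \frac{1}{5}\right)\right) 24 = \left(-150 - \frac{1}{4}\right) 24 = \left(- \frac{601}{4}\right) 24 = -3606$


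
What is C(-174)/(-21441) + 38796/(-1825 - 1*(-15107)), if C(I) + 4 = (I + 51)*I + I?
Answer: 39280562/20341383 ≈ 1.9311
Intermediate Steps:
C(I) = -4 + I + I*(51 + I) (C(I) = -4 + ((I + 51)*I + I) = -4 + ((51 + I)*I + I) = -4 + (I*(51 + I) + I) = -4 + (I + I*(51 + I)) = -4 + I + I*(51 + I))
C(-174)/(-21441) + 38796/(-1825 - 1*(-15107)) = (-4 + (-174)² + 52*(-174))/(-21441) + 38796/(-1825 - 1*(-15107)) = (-4 + 30276 - 9048)*(-1/21441) + 38796/(-1825 + 15107) = 21224*(-1/21441) + 38796/13282 = -3032/3063 + 38796*(1/13282) = -3032/3063 + 19398/6641 = 39280562/20341383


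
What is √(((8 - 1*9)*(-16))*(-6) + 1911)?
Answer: 11*√15 ≈ 42.603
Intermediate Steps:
√(((8 - 1*9)*(-16))*(-6) + 1911) = √(((8 - 9)*(-16))*(-6) + 1911) = √(-1*(-16)*(-6) + 1911) = √(16*(-6) + 1911) = √(-96 + 1911) = √1815 = 11*√15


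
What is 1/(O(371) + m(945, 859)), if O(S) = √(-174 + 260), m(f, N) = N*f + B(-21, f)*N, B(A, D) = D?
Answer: 811755/1317892360007 - √86/2635784720014 ≈ 6.1595e-7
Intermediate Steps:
m(f, N) = 2*N*f (m(f, N) = N*f + f*N = N*f + N*f = 2*N*f)
O(S) = √86
1/(O(371) + m(945, 859)) = 1/(√86 + 2*859*945) = 1/(√86 + 1623510) = 1/(1623510 + √86)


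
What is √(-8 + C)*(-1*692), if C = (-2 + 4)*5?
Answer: -692*√2 ≈ -978.64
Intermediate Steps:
C = 10 (C = 2*5 = 10)
√(-8 + C)*(-1*692) = √(-8 + 10)*(-1*692) = √2*(-692) = -692*√2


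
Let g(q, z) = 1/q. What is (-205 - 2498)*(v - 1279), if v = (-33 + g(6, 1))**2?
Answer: 6518735/12 ≈ 5.4323e+5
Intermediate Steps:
v = 38809/36 (v = (-33 + 1/6)**2 = (-197/6)**2 = 38809/36 ≈ 1078.0)
(-205 - 2498)*(v - 1279) = (-205 - 2498)*(38809/36 - 1279) = -2703*(-7235/36) = 6518735/12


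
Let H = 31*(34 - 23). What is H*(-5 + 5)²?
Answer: 0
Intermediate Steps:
H = 341 (H = 31*11 = 341)
H*(-5 + 5)² = 341*(-5 + 5)² = 341*0² = 341*0 = 0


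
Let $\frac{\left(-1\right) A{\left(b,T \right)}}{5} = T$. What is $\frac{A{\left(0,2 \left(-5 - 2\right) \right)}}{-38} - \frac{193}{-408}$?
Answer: $- \frac{10613}{7752} \approx -1.3691$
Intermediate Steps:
$A{\left(b,T \right)} = - 5 T$
$\frac{A{\left(0,2 \left(-5 - 2\right) \right)}}{-38} - \frac{193}{-408} = \frac{\left(-5\right) 2 \left(-5 - 2\right)}{-38} - \frac{193}{-408} = - 5 \cdot 2 \left(-7\right) \left(- \frac{1}{38}\right) - - \frac{193}{408} = \left(-5\right) \left(-14\right) \left(- \frac{1}{38}\right) + \frac{193}{408} = 70 \left(- \frac{1}{38}\right) + \frac{193}{408} = - \frac{35}{19} + \frac{193}{408} = - \frac{10613}{7752}$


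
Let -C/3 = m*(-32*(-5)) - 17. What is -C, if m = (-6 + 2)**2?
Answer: 7629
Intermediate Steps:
m = 16 (m = (-4)**2 = 16)
C = -7629 (C = -3*(16*(-32*(-5)) - 17) = -3*(16*160 - 17) = -3*(2560 - 17) = -3*2543 = -7629)
-C = -1*(-7629) = 7629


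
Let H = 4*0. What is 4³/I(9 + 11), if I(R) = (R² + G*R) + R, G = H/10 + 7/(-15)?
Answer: 12/77 ≈ 0.15584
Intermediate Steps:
H = 0
G = -7/15 (G = 0/10 + 7/(-15) = 0*(⅒) + 7*(-1/15) = 0 - 7/15 = -7/15 ≈ -0.46667)
I(R) = R² + 8*R/15 (I(R) = (R² - 7*R/15) + R = R² + 8*R/15)
4³/I(9 + 11) = 4³/(((9 + 11)*(8 + 15*(9 + 11))/15)) = 64/(((1/15)*20*(8 + 15*20))) = 64/(((1/15)*20*(8 + 300))) = 64/(((1/15)*20*308)) = 64/(1232/3) = 64*(3/1232) = 12/77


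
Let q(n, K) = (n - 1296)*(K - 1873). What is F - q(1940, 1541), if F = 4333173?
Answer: 4546981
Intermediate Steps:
q(n, K) = (-1873 + K)*(-1296 + n) (q(n, K) = (-1296 + n)*(-1873 + K) = (-1873 + K)*(-1296 + n))
F - q(1940, 1541) = 4333173 - (2427408 - 1873*1940 - 1296*1541 + 1541*1940) = 4333173 - (2427408 - 3633620 - 1997136 + 2989540) = 4333173 - 1*(-213808) = 4333173 + 213808 = 4546981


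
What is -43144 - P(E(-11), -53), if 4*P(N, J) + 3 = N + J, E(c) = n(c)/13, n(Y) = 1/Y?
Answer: -24670359/572 ≈ -43130.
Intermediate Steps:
E(c) = 1/(13*c) (E(c) = 1/(c*13) = (1/13)/c = 1/(13*c))
P(N, J) = -¾ + J/4 + N/4 (P(N, J) = -¾ + (N + J)/4 = -¾ + (J + N)/4 = -¾ + (J/4 + N/4) = -¾ + J/4 + N/4)
-43144 - P(E(-11), -53) = -43144 - (-¾ + (¼)*(-53) + ((1/13)/(-11))/4) = -43144 - (-¾ - 53/4 + ((1/13)*(-1/11))/4) = -43144 - (-¾ - 53/4 + (¼)*(-1/143)) = -43144 - (-¾ - 53/4 - 1/572) = -43144 - 1*(-8009/572) = -43144 + 8009/572 = -24670359/572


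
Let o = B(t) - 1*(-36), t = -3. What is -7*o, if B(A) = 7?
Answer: -301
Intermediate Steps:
o = 43 (o = 7 - 1*(-36) = 7 + 36 = 43)
-7*o = -7*43 = -301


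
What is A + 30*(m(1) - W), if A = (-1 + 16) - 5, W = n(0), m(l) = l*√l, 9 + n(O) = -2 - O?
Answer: 370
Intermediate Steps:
n(O) = -11 - O (n(O) = -9 + (-2 - O) = -11 - O)
m(l) = l^(3/2)
W = -11 (W = -11 - 1*0 = -11 + 0 = -11)
A = 10 (A = 15 - 5 = 10)
A + 30*(m(1) - W) = 10 + 30*(1^(3/2) - 1*(-11)) = 10 + 30*(1 + 11) = 10 + 30*12 = 10 + 360 = 370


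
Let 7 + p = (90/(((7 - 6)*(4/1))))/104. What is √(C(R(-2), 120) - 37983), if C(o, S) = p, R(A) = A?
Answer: 25*I*√164359/52 ≈ 194.91*I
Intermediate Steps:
p = -1411/208 (p = -7 + (90/(((7 - 6)*(4/1))))/104 = -7 + (90/((1*(4*1))))*(1/104) = -7 + (90/((1*4)))*(1/104) = -7 + (90/4)*(1/104) = -7 + (90*(¼))*(1/104) = -7 + (45/2)*(1/104) = -7 + 45/208 = -1411/208 ≈ -6.7837)
C(o, S) = -1411/208
√(C(R(-2), 120) - 37983) = √(-1411/208 - 37983) = √(-7901875/208) = 25*I*√164359/52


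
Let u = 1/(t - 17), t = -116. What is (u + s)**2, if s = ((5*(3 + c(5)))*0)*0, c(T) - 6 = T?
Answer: 1/17689 ≈ 5.6532e-5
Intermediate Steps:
c(T) = 6 + T
s = 0 (s = ((5*(3 + (6 + 5)))*0)*0 = ((5*(3 + 11))*0)*0 = ((5*14)*0)*0 = (70*0)*0 = 0*0 = 0)
u = -1/133 (u = 1/(-116 - 17) = 1/(-133) = -1/133 ≈ -0.0075188)
(u + s)**2 = (-1/133 + 0)**2 = (-1/133)**2 = 1/17689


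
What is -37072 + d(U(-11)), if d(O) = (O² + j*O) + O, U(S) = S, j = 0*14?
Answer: -36962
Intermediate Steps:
j = 0
d(O) = O + O² (d(O) = (O² + 0*O) + O = (O² + 0) + O = O² + O = O + O²)
-37072 + d(U(-11)) = -37072 - 11*(1 - 11) = -37072 - 11*(-10) = -37072 + 110 = -36962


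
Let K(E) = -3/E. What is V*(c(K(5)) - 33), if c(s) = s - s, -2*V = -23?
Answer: -759/2 ≈ -379.50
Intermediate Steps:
V = 23/2 (V = -½*(-23) = 23/2 ≈ 11.500)
c(s) = 0
V*(c(K(5)) - 33) = 23*(0 - 33)/2 = (23/2)*(-33) = -759/2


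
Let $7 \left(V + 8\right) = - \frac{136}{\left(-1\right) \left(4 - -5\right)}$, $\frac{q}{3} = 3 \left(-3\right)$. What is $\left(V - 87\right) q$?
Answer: $\frac{17547}{7} \approx 2506.7$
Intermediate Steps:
$q = -27$ ($q = 3 \cdot 3 \left(-3\right) = 3 \left(-9\right) = -27$)
$V = - \frac{368}{63}$ ($V = -8 + \frac{\left(-136\right) \frac{1}{\left(-1\right) \left(4 - -5\right)}}{7} = -8 + \frac{\left(-136\right) \frac{1}{\left(-1\right) \left(4 + 5\right)}}{7} = -8 + \frac{\left(-136\right) \frac{1}{\left(-1\right) 9}}{7} = -8 + \frac{\left(-136\right) \frac{1}{-9}}{7} = -8 + \frac{\left(-136\right) \left(- \frac{1}{9}\right)}{7} = -8 + \frac{1}{7} \cdot \frac{136}{9} = -8 + \frac{136}{63} = - \frac{368}{63} \approx -5.8413$)
$\left(V - 87\right) q = \left(- \frac{368}{63} - 87\right) \left(-27\right) = \left(- \frac{5849}{63}\right) \left(-27\right) = \frac{17547}{7}$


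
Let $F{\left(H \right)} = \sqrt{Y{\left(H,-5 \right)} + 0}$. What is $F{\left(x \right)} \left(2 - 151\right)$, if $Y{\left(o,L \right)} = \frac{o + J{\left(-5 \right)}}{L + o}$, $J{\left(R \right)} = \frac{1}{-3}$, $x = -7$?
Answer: $- \frac{149 \sqrt{22}}{6} \approx -116.48$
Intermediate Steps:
$J{\left(R \right)} = - \frac{1}{3}$
$Y{\left(o,L \right)} = \frac{- \frac{1}{3} + o}{L + o}$ ($Y{\left(o,L \right)} = \frac{o - \frac{1}{3}}{L + o} = \frac{- \frac{1}{3} + o}{L + o}$)
$F{\left(H \right)} = \sqrt{\frac{- \frac{1}{3} + H}{-5 + H}}$ ($F{\left(H \right)} = \sqrt{\frac{- \frac{1}{3} + H}{-5 + H} + 0} = \sqrt{\frac{- \frac{1}{3} + H}{-5 + H}}$)
$F{\left(x \right)} \left(2 - 151\right) = \frac{\sqrt{3} \sqrt{\frac{-1 + 3 \left(-7\right)}{-5 - 7}}}{3} \left(2 - 151\right) = \frac{\sqrt{3} \sqrt{\frac{-1 - 21}{-12}}}{3} \left(-149\right) = \frac{\sqrt{3} \sqrt{\left(- \frac{1}{12}\right) \left(-22\right)}}{3} \left(-149\right) = \frac{\sqrt{3} \sqrt{\frac{11}{6}}}{3} \left(-149\right) = \frac{\sqrt{3} \frac{\sqrt{66}}{6}}{3} \left(-149\right) = \frac{\sqrt{22}}{6} \left(-149\right) = - \frac{149 \sqrt{22}}{6}$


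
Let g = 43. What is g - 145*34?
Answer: -4887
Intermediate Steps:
g - 145*34 = 43 - 145*34 = 43 - 4930 = -4887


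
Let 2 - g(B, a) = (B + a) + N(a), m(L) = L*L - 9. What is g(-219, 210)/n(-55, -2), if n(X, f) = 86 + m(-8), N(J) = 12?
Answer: -1/141 ≈ -0.0070922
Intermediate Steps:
m(L) = -9 + L² (m(L) = L² - 9 = -9 + L²)
n(X, f) = 141 (n(X, f) = 86 + (-9 + (-8)²) = 86 + (-9 + 64) = 86 + 55 = 141)
g(B, a) = -10 - B - a (g(B, a) = 2 - ((B + a) + 12) = 2 - (12 + B + a) = 2 + (-12 - B - a) = -10 - B - a)
g(-219, 210)/n(-55, -2) = (-10 - 1*(-219) - 1*210)/141 = (-10 + 219 - 210)*(1/141) = -1*1/141 = -1/141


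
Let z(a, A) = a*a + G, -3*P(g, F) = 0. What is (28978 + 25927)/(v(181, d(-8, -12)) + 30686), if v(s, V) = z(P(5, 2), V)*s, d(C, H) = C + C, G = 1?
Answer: 54905/30867 ≈ 1.7788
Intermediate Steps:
P(g, F) = 0 (P(g, F) = -⅓*0 = 0)
z(a, A) = 1 + a² (z(a, A) = a*a + 1 = a² + 1 = 1 + a²)
d(C, H) = 2*C
v(s, V) = s (v(s, V) = (1 + 0²)*s = (1 + 0)*s = 1*s = s)
(28978 + 25927)/(v(181, d(-8, -12)) + 30686) = (28978 + 25927)/(181 + 30686) = 54905/30867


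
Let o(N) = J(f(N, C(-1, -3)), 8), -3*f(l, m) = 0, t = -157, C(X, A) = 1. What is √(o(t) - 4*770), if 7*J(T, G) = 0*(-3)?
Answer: 2*I*√770 ≈ 55.498*I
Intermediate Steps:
f(l, m) = 0 (f(l, m) = -⅓*0 = 0)
J(T, G) = 0 (J(T, G) = (0*(-3))/7 = (⅐)*0 = 0)
o(N) = 0
√(o(t) - 4*770) = √(0 - 4*770) = √(0 - 3080) = √(-3080) = 2*I*√770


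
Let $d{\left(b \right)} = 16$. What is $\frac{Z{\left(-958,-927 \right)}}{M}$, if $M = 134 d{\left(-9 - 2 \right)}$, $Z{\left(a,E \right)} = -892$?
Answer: $- \frac{223}{536} \approx -0.41604$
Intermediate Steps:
$M = 2144$ ($M = 134 \cdot 16 = 2144$)
$\frac{Z{\left(-958,-927 \right)}}{M} = - \frac{892}{2144} = \left(-892\right) \frac{1}{2144} = - \frac{223}{536}$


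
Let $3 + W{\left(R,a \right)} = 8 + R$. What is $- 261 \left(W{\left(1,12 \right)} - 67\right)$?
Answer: $15921$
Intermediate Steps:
$W{\left(R,a \right)} = 5 + R$ ($W{\left(R,a \right)} = -3 + \left(8 + R\right) = 5 + R$)
$- 261 \left(W{\left(1,12 \right)} - 67\right) = - 261 \left(\left(5 + 1\right) - 67\right) = - 261 \left(6 - 67\right) = \left(-261\right) \left(-61\right) = 15921$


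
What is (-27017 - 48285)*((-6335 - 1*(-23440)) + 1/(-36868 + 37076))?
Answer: -133956271491/104 ≈ -1.2880e+9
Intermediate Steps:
(-27017 - 48285)*((-6335 - 1*(-23440)) + 1/(-36868 + 37076)) = -75302*((-6335 + 23440) + 1/208) = -75302*(17105 + 1/208) = -75302*3557841/208 = -133956271491/104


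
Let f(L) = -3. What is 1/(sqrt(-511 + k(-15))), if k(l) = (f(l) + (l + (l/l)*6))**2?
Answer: -I*sqrt(367)/367 ≈ -0.0522*I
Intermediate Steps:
k(l) = (3 + l)**2 (k(l) = (-3 + (l + (l/l)*6))**2 = (-3 + (l + 1*6))**2 = (-3 + (l + 6))**2 = (-3 + (6 + l))**2 = (3 + l)**2)
1/(sqrt(-511 + k(-15))) = 1/(sqrt(-511 + (3 - 15)**2)) = 1/(sqrt(-511 + (-12)**2)) = 1/(sqrt(-511 + 144)) = 1/(sqrt(-367)) = 1/(I*sqrt(367)) = -I*sqrt(367)/367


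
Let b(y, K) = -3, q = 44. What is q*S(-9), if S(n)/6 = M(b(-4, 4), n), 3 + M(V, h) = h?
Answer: -3168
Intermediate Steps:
M(V, h) = -3 + h
S(n) = -18 + 6*n (S(n) = 6*(-3 + n) = -18 + 6*n)
q*S(-9) = 44*(-18 + 6*(-9)) = 44*(-18 - 54) = 44*(-72) = -3168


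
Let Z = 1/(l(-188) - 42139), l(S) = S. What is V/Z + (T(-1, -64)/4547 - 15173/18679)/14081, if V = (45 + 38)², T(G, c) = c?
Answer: -348727139750094539546/1195947388453 ≈ -2.9159e+8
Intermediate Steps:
V = 6889 (V = 83² = 6889)
Z = -1/42327 (Z = 1/(-188 - 42139) = 1/(-42327) = -1/42327 ≈ -2.3626e-5)
V/Z + (T(-1, -64)/4547 - 15173/18679)/14081 = 6889/(-1/42327) + (-64/4547 - 15173/18679)/14081 = 6889*(-42327) + (-64*1/4547 - 15173*1/18679)*(1/14081) = -291590703 + (-64/4547 - 15173/18679)*(1/14081) = -291590703 - 70187087/84933413*1/14081 = -291590703 - 70187087/1195947388453 = -348727139750094539546/1195947388453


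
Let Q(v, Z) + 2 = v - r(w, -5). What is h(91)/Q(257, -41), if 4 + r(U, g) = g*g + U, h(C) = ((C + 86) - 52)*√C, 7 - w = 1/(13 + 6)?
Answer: 2375*√91/4314 ≈ 5.2518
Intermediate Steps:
w = 132/19 (w = 7 - 1/(13 + 6) = 7 - 1/19 = 132/19 ≈ 6.9474)
h(C) = √C*(34 + C) (h(C) = ((86 + C) - 52)*√C = (34 + C)*√C = √C*(34 + C))
r(U, g) = -4 + U + g² (r(U, g) = -4 + (g*g + U) = -4 + (g² + U) = -4 + (U + g²) = -4 + U + g²)
Q(v, Z) = -569/19 + v (Q(v, Z) = -2 + (v - (-4 + 132/19 + (-5)²)) = -2 + (v - (-4 + 132/19 + 25)) = -2 + (v - 1*531/19) = -2 + (v - 531/19) = -2 + (-531/19 + v) = -569/19 + v)
h(91)/Q(257, -41) = (√91*(34 + 91))/(-569/19 + 257) = (√91*125)/(4314/19) = (125*√91)*(19/4314) = 2375*√91/4314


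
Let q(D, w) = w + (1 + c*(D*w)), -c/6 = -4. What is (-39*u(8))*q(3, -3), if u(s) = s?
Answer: 68016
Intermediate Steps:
c = 24 (c = -6*(-4) = 24)
q(D, w) = 1 + w + 24*D*w (q(D, w) = w + (1 + 24*(D*w)) = w + (1 + 24*D*w) = 1 + w + 24*D*w)
(-39*u(8))*q(3, -3) = (-39*8)*(1 - 3 + 24*3*(-3)) = -312*(1 - 3 - 216) = -312*(-218) = 68016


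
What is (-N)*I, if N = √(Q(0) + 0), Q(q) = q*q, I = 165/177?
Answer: 0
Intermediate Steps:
I = 55/59 (I = 165*(1/177) = 55/59 ≈ 0.93220)
Q(q) = q²
N = 0 (N = √(0² + 0) = √(0 + 0) = √0 = 0)
(-N)*I = -1*0*(55/59) = 0*(55/59) = 0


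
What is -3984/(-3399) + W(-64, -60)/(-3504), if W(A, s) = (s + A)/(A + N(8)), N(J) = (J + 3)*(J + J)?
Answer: 130327859/111160896 ≈ 1.1724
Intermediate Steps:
N(J) = 2*J*(3 + J) (N(J) = (3 + J)*(2*J) = 2*J*(3 + J))
W(A, s) = (A + s)/(176 + A) (W(A, s) = (s + A)/(A + 2*8*(3 + 8)) = (A + s)/(A + 2*8*11) = (A + s)/(A + 176) = (A + s)/(176 + A))
-3984/(-3399) + W(-64, -60)/(-3504) = -3984/(-3399) + ((-64 - 60)/(176 - 64))/(-3504) = -3984*(-1/3399) + (-124/112)*(-1/3504) = 1328/1133 + ((1/112)*(-124))*(-1/3504) = 1328/1133 - 31/28*(-1/3504) = 1328/1133 + 31/98112 = 130327859/111160896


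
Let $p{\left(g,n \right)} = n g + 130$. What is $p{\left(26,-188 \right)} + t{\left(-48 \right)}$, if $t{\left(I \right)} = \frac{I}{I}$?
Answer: $-4757$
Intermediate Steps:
$t{\left(I \right)} = 1$
$p{\left(g,n \right)} = 130 + g n$ ($p{\left(g,n \right)} = g n + 130 = 130 + g n$)
$p{\left(26,-188 \right)} + t{\left(-48 \right)} = \left(130 + 26 \left(-188\right)\right) + 1 = \left(130 - 4888\right) + 1 = -4758 + 1 = -4757$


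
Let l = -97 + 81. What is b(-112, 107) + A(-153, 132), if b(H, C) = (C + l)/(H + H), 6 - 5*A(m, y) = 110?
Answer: -3393/160 ≈ -21.206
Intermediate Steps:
l = -16
A(m, y) = -104/5 (A(m, y) = 6/5 - 1/5*110 = 6/5 - 22 = -104/5)
b(H, C) = (-16 + C)/(2*H) (b(H, C) = (C - 16)/(H + H) = (-16 + C)/((2*H)) = (-16 + C)*(1/(2*H)) = (-16 + C)/(2*H))
b(-112, 107) + A(-153, 132) = (1/2)*(-16 + 107)/(-112) - 104/5 = (1/2)*(-1/112)*91 - 104/5 = -13/32 - 104/5 = -3393/160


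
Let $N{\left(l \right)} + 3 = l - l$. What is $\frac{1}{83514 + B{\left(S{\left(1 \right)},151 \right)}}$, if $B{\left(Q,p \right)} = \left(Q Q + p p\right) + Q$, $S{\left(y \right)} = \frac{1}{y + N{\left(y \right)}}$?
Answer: $\frac{4}{425259} \approx 9.406 \cdot 10^{-6}$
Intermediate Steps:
$N{\left(l \right)} = -3$ ($N{\left(l \right)} = -3 + \left(l - l\right) = -3 + 0 = -3$)
$S{\left(y \right)} = \frac{1}{-3 + y}$ ($S{\left(y \right)} = \frac{1}{y - 3} = \frac{1}{-3 + y}$)
$B{\left(Q,p \right)} = Q + Q^{2} + p^{2}$ ($B{\left(Q,p \right)} = \left(Q^{2} + p^{2}\right) + Q = Q + Q^{2} + p^{2}$)
$\frac{1}{83514 + B{\left(S{\left(1 \right)},151 \right)}} = \frac{1}{83514 + \left(\frac{1}{-3 + 1} + \left(\frac{1}{-3 + 1}\right)^{2} + 151^{2}\right)} = \frac{1}{83514 + \left(\frac{1}{-2} + \left(\frac{1}{-2}\right)^{2} + 22801\right)} = \frac{1}{83514 + \left(- \frac{1}{2} + \left(- \frac{1}{2}\right)^{2} + 22801\right)} = \frac{1}{83514 + \left(- \frac{1}{2} + \frac{1}{4} + 22801\right)} = \frac{1}{83514 + \frac{91203}{4}} = \frac{1}{\frac{425259}{4}} = \frac{4}{425259}$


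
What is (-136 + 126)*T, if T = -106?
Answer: 1060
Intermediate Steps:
(-136 + 126)*T = (-136 + 126)*(-106) = -10*(-106) = 1060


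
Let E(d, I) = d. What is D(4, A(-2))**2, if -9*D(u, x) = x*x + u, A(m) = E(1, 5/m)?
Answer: 25/81 ≈ 0.30864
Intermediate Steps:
A(m) = 1
D(u, x) = -u/9 - x**2/9 (D(u, x) = -(x*x + u)/9 = -(x**2 + u)/9 = -(u + x**2)/9 = -u/9 - x**2/9)
D(4, A(-2))**2 = (-1/9*4 - 1/9*1**2)**2 = (-4/9 - 1/9*1)**2 = (-4/9 - 1/9)**2 = (-5/9)**2 = 25/81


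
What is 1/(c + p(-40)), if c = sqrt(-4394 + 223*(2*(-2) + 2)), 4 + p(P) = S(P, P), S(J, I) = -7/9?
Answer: -387/393889 - 1782*I*sqrt(10)/393889 ≈ -0.00098251 - 0.014307*I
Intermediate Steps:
S(J, I) = -7/9 (S(J, I) = -7*1/9 = -7/9)
p(P) = -43/9 (p(P) = -4 - 7/9 = -43/9)
c = 22*I*sqrt(10) (c = sqrt(-4394 + 223*(-4 + 2)) = sqrt(-4394 + 223*(-2)) = sqrt(-4394 - 446) = sqrt(-4840) = 22*I*sqrt(10) ≈ 69.57*I)
1/(c + p(-40)) = 1/(22*I*sqrt(10) - 43/9) = 1/(-43/9 + 22*I*sqrt(10))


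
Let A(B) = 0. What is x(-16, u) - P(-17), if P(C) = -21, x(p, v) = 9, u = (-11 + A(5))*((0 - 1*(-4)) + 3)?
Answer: 30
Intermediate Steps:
u = -77 (u = (-11 + 0)*((0 - 1*(-4)) + 3) = -11*((0 + 4) + 3) = -11*(4 + 3) = -11*7 = -77)
x(-16, u) - P(-17) = 9 - 1*(-21) = 9 + 21 = 30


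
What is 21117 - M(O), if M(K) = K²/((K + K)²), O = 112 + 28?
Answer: 84467/4 ≈ 21117.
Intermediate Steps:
O = 140
M(K) = ¼ (M(K) = K²/((2*K)²) = K²/((4*K²)) = K²*(1/(4*K²)) = ¼)
21117 - M(O) = 21117 - 1*¼ = 21117 - ¼ = 84467/4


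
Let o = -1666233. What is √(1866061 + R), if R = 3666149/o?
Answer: 8*√8994443620169887/555411 ≈ 1366.0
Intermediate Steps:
R = -3666149/1666233 (R = 3666149/(-1666233) = 3666149*(-1/1666233) = -3666149/1666233 ≈ -2.2003)
√(1866061 + R) = √(1866061 - 3666149/1666233) = √(3109288752064/1666233) = 8*√8994443620169887/555411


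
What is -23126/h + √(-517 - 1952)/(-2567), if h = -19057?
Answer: 23126/19057 - I*√2469/2567 ≈ 1.2135 - 0.019357*I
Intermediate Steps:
-23126/h + √(-517 - 1952)/(-2567) = -23126/(-19057) + √(-517 - 1952)/(-2567) = -23126*(-1/19057) + √(-2469)*(-1/2567) = 23126/19057 + (I*√2469)*(-1/2567) = 23126/19057 - I*√2469/2567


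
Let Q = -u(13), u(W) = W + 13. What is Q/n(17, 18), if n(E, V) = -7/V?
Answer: 468/7 ≈ 66.857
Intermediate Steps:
u(W) = 13 + W
Q = -26 (Q = -(13 + 13) = -1*26 = -26)
Q/n(17, 18) = -26/((-7/18)) = -26/((-7*1/18)) = -26/(-7/18) = -26*(-18/7) = 468/7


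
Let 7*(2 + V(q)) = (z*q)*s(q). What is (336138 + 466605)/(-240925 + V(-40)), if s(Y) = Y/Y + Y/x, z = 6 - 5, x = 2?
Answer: -5619201/1685729 ≈ -3.3334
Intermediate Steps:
z = 1
s(Y) = 1 + Y/2 (s(Y) = Y/Y + Y/2 = 1 + Y*(½) = 1 + Y/2)
V(q) = -2 + q*(1 + q/2)/7 (V(q) = -2 + ((1*q)*(1 + q/2))/7 = -2 + (q*(1 + q/2))/7 = -2 + q*(1 + q/2)/7)
(336138 + 466605)/(-240925 + V(-40)) = (336138 + 466605)/(-240925 + (-2 + (1/14)*(-40)*(2 - 40))) = 802743/(-240925 + (-2 + (1/14)*(-40)*(-38))) = 802743/(-240925 + (-2 + 760/7)) = 802743/(-240925 + 746/7) = 802743/(-1685729/7) = 802743*(-7/1685729) = -5619201/1685729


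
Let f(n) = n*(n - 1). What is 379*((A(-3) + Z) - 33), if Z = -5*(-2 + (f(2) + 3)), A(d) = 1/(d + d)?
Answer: -109531/6 ≈ -18255.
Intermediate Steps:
f(n) = n*(-1 + n)
A(d) = 1/(2*d)
Z = -15 (Z = -5*(-2 + (2*(-1 + 2) + 3)) = -5*(-2 + (2*1 + 3)) = -5*(-2 + (2 + 3)) = -5*(-2 + 5) = -5*3 = -15)
379*((A(-3) + Z) - 33) = 379*(((½)/(-3) - 15) - 33) = 379*(((½)*(-⅓) - 15) - 33) = 379*((-⅙ - 15) - 33) = 379*(-91/6 - 33) = 379*(-289/6) = -109531/6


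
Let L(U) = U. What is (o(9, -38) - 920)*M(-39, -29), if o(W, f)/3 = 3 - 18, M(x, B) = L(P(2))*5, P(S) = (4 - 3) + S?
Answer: -14475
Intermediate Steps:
P(S) = 1 + S
M(x, B) = 15 (M(x, B) = (1 + 2)*5 = 3*5 = 15)
o(W, f) = -45 (o(W, f) = 3*(3 - 18) = 3*(-15) = -45)
(o(9, -38) - 920)*M(-39, -29) = (-45 - 920)*15 = -965*15 = -14475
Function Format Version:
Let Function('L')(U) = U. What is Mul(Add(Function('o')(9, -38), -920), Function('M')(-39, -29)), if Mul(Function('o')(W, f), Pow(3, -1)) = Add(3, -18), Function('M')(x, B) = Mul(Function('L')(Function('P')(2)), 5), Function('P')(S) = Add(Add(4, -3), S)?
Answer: -14475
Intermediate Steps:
Function('P')(S) = Add(1, S)
Function('M')(x, B) = 15 (Function('M')(x, B) = Mul(Add(1, 2), 5) = Mul(3, 5) = 15)
Function('o')(W, f) = -45 (Function('o')(W, f) = Mul(3, Add(3, -18)) = Mul(3, -15) = -45)
Mul(Add(Function('o')(9, -38), -920), Function('M')(-39, -29)) = Mul(Add(-45, -920), 15) = Mul(-965, 15) = -14475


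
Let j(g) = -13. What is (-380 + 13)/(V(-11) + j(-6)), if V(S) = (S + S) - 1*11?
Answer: 367/46 ≈ 7.9783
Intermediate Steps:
V(S) = -11 + 2*S (V(S) = 2*S - 11 = -11 + 2*S)
(-380 + 13)/(V(-11) + j(-6)) = (-380 + 13)/((-11 + 2*(-11)) - 13) = -367/((-11 - 22) - 13) = -367/(-33 - 13) = -367/(-46) = -367*(-1/46) = 367/46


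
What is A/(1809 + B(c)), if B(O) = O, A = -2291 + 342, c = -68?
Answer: -1949/1741 ≈ -1.1195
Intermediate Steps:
A = -1949
A/(1809 + B(c)) = -1949/(1809 - 68) = -1949/1741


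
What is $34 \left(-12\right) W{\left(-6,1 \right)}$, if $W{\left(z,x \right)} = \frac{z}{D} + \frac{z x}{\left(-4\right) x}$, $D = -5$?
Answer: $- \frac{5508}{5} \approx -1101.6$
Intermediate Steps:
$W{\left(z,x \right)} = - \frac{9 z}{20}$ ($W{\left(z,x \right)} = \frac{z}{-5} + \frac{z x}{\left(-4\right) x} = z \left(- \frac{1}{5}\right) + x z \left(- \frac{1}{4 x}\right) = - \frac{z}{5} - \frac{z}{4} = - \frac{9 z}{20}$)
$34 \left(-12\right) W{\left(-6,1 \right)} = 34 \left(-12\right) \left(\left(- \frac{9}{20}\right) \left(-6\right)\right) = \left(-408\right) \frac{27}{10} = - \frac{5508}{5}$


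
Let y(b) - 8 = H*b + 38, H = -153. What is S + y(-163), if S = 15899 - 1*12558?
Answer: 28326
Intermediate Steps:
S = 3341 (S = 15899 - 12558 = 3341)
y(b) = 46 - 153*b (y(b) = 8 + (-153*b + 38) = 8 + (38 - 153*b) = 46 - 153*b)
S + y(-163) = 3341 + (46 - 153*(-163)) = 3341 + (46 + 24939) = 3341 + 24985 = 28326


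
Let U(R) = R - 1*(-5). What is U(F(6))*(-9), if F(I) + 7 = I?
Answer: -36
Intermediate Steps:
F(I) = -7 + I
U(R) = 5 + R (U(R) = R + 5 = 5 + R)
U(F(6))*(-9) = (5 + (-7 + 6))*(-9) = (5 - 1)*(-9) = 4*(-9) = -36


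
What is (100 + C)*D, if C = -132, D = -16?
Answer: 512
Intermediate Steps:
(100 + C)*D = (100 - 132)*(-16) = -32*(-16) = 512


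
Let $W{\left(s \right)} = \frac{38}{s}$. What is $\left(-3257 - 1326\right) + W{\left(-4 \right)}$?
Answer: $- \frac{9185}{2} \approx -4592.5$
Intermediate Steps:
$\left(-3257 - 1326\right) + W{\left(-4 \right)} = \left(-3257 - 1326\right) + \frac{38}{-4} = -4583 + 38 \left(- \frac{1}{4}\right) = -4583 - \frac{19}{2} = - \frac{9185}{2}$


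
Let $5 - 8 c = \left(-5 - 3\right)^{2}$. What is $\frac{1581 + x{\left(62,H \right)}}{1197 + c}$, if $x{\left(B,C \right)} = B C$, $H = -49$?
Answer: $- \frac{376}{307} \approx -1.2248$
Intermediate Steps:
$c = - \frac{59}{8}$ ($c = \frac{5}{8} - \frac{\left(-5 - 3\right)^{2}}{8} = \frac{5}{8} - \frac{\left(-8\right)^{2}}{8} = \frac{5}{8} - 8 = - \frac{59}{8} \approx -7.375$)
$\frac{1581 + x{\left(62,H \right)}}{1197 + c} = \frac{1581 + 62 \left(-49\right)}{1197 - \frac{59}{8}} = \frac{1581 - 3038}{\frac{9517}{8}} = \left(-1457\right) \frac{8}{9517} = - \frac{376}{307}$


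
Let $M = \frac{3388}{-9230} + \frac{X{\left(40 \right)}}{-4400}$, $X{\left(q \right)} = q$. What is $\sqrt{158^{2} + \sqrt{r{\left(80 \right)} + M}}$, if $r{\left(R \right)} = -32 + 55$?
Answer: $\frac{\sqrt{257337422227600 + 101530 \sqrt{233214308470}}}{101530} \approx 158.02$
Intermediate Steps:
$r{\left(R \right)} = 23$
$M = - \frac{38191}{101530}$ ($M = \frac{3388}{-9230} + \frac{40}{-4400} = 3388 \left(- \frac{1}{9230}\right) + 40 \left(- \frac{1}{4400}\right) = - \frac{1694}{4615} - \frac{1}{110} = - \frac{38191}{101530} \approx -0.37615$)
$\sqrt{158^{2} + \sqrt{r{\left(80 \right)} + M}} = \sqrt{158^{2} + \sqrt{23 - \frac{38191}{101530}}} = \sqrt{24964 + \sqrt{\frac{2296999}{101530}}} = \sqrt{24964 + \frac{\sqrt{233214308470}}{101530}}$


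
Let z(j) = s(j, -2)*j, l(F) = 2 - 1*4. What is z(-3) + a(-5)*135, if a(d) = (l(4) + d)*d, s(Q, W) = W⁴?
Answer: 4677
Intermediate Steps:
l(F) = -2 (l(F) = 2 - 4 = -2)
z(j) = 16*j (z(j) = (-2)⁴*j = 16*j)
a(d) = d*(-2 + d) (a(d) = (-2 + d)*d = d*(-2 + d))
z(-3) + a(-5)*135 = 16*(-3) - 5*(-2 - 5)*135 = -48 - 5*(-7)*135 = -48 + 35*135 = -48 + 4725 = 4677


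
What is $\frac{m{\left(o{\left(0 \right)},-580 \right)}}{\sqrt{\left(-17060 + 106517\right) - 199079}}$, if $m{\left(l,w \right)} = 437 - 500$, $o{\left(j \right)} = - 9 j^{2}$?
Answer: $\frac{63 i \sqrt{109622}}{109622} \approx 0.19028 i$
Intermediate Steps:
$m{\left(l,w \right)} = -63$
$\frac{m{\left(o{\left(0 \right)},-580 \right)}}{\sqrt{\left(-17060 + 106517\right) - 199079}} = - \frac{63}{\sqrt{\left(-17060 + 106517\right) - 199079}} = - \frac{63}{\sqrt{89457 - 199079}} = - \frac{63}{\sqrt{-109622}} = - \frac{63}{i \sqrt{109622}} = - 63 \left(- \frac{i \sqrt{109622}}{109622}\right) = \frac{63 i \sqrt{109622}}{109622}$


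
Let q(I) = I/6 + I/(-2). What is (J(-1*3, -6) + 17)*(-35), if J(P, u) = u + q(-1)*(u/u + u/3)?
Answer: -1120/3 ≈ -373.33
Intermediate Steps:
q(I) = -I/3 (q(I) = I*(1/6) + I*(-1/2) = I/6 - I/2 = -I/3)
J(P, u) = 1/3 + 10*u/9 (J(P, u) = u + (-1/3*(-1))*(u/u + u/3) = u + (1 + u*(1/3))/3 = u + (1 + u/3)/3 = u + (1/3 + u/9) = 1/3 + 10*u/9)
(J(-1*3, -6) + 17)*(-35) = ((1/3 + (10/9)*(-6)) + 17)*(-35) = ((1/3 - 20/3) + 17)*(-35) = (-19/3 + 17)*(-35) = (32/3)*(-35) = -1120/3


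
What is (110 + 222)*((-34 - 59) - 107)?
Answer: -66400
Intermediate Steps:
(110 + 222)*((-34 - 59) - 107) = 332*(-93 - 107) = 332*(-200) = -66400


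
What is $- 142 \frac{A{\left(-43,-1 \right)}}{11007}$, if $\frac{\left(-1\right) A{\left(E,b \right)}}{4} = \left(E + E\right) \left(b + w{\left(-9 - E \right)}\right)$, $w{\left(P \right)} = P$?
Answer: $- \frac{537328}{3669} \approx -146.45$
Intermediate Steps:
$A{\left(E,b \right)} = - 8 E \left(-9 + b - E\right)$ ($A{\left(E,b \right)} = - 4 \left(E + E\right) \left(b - \left(9 + E\right)\right) = - 4 \cdot 2 E \left(-9 + b - E\right) = - 8 E \left(-9 + b - E\right)$)
$- 142 \frac{A{\left(-43,-1 \right)}}{11007} = - 142 \frac{8 \left(-43\right) \left(9 - 43 - -1\right)}{11007} = - 142 \cdot 8 \left(-43\right) \left(9 - 43 + 1\right) \frac{1}{11007} = - 142 \cdot 8 \left(-43\right) \left(-33\right) \frac{1}{11007} = - 142 \cdot 11352 \cdot \frac{1}{11007} = \left(-142\right) \frac{3784}{3669} = - \frac{537328}{3669}$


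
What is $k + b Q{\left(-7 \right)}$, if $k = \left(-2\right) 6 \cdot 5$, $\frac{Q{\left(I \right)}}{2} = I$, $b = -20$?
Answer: $220$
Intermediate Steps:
$Q{\left(I \right)} = 2 I$
$k = -60$ ($k = \left(-12\right) 5 = -60$)
$k + b Q{\left(-7 \right)} = -60 - 20 \cdot 2 \left(-7\right) = -60 - -280 = -60 + 280 = 220$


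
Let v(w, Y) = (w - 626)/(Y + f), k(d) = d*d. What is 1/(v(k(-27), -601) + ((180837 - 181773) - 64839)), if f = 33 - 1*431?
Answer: -999/65709328 ≈ -1.5203e-5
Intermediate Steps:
k(d) = d²
f = -398 (f = 33 - 431 = -398)
v(w, Y) = (-626 + w)/(-398 + Y) (v(w, Y) = (w - 626)/(Y - 398) = (-626 + w)/(-398 + Y))
1/(v(k(-27), -601) + ((180837 - 181773) - 64839)) = 1/((-626 + (-27)²)/(-398 - 601) + ((180837 - 181773) - 64839)) = 1/((-626 + 729)/(-999) + (-936 - 64839)) = 1/(-1/999*103 - 65775) = 1/(-103/999 - 65775) = 1/(-65709328/999) = -999/65709328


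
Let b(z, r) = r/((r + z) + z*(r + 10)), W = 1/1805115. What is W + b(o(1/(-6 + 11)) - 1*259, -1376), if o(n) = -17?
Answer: -620865719/169393796715 ≈ -0.0036652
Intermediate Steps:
W = 1/1805115 ≈ 5.5398e-7
b(z, r) = r/(r + z + z*(10 + r)) (b(z, r) = r/((r + z) + z*(10 + r)) = r/(r + z + z*(10 + r)))
W + b(o(1/(-6 + 11)) - 1*259, -1376) = 1/1805115 - 1376/(-1376 + 11*(-17 - 1*259) - 1376*(-17 - 1*259)) = 1/1805115 - 1376/(-1376 + 11*(-17 - 259) - 1376*(-17 - 259)) = 1/1805115 - 1376/(-1376 + 11*(-276) - 1376*(-276)) = 1/1805115 - 1376/(-1376 - 3036 + 379776) = 1/1805115 - 1376/375364 = 1/1805115 - 1376*1/375364 = 1/1805115 - 344/93841 = -620865719/169393796715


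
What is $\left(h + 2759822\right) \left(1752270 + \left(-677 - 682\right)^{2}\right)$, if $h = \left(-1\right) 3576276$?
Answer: $-2938541230554$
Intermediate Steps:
$h = -3576276$
$\left(h + 2759822\right) \left(1752270 + \left(-677 - 682\right)^{2}\right) = \left(-3576276 + 2759822\right) \left(1752270 + \left(-677 - 682\right)^{2}\right) = - 816454 \left(1752270 + \left(-1359\right)^{2}\right) = - 816454 \left(1752270 + 1846881\right) = \left(-816454\right) 3599151 = -2938541230554$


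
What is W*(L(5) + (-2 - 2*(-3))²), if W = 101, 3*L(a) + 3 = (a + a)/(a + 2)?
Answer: 32825/21 ≈ 1563.1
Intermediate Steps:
L(a) = -1 + 2*a/(3*(2 + a)) (L(a) = -1 + ((a + a)/(a + 2))/3 = -1 + ((2*a)/(2 + a))/3 = -1 + (2*a/(2 + a))/3 = -1 + 2*a/(3*(2 + a)))
W*(L(5) + (-2 - 2*(-3))²) = 101*((-6 - 1*5)/(3*(2 + 5)) + (-2 - 2*(-3))²) = 101*((⅓)*(-6 - 5)/7 + (-2 + 6)²) = 101*((⅓)*(⅐)*(-11) + 4²) = 101*(-11/21 + 16) = 101*(325/21) = 32825/21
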